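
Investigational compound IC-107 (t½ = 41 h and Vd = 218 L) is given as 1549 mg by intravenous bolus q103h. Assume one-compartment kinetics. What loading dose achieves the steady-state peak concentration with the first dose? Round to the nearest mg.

1878 mg

f = (1/2)^(103/41) ≈ 0.175289; accumulation ratio R = 1/(1−f) ≈ 1.21255.
Loading dose to hit Cmax,ss on first dose: D_load = D_maint·R ≈ 1549 × 1.21255 ≈ 1878.24 mg.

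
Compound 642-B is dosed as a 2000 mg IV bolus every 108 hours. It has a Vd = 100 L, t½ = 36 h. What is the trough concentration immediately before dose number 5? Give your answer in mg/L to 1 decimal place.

2.9 mg/L

f = (1/2)^(τ/t½) = (1/2)^(108/36) ≈ 0.1250.
C₀ = D/Vd = 2000/100 ≈ 20.000 mg/L.
Before the 5th dose, 4 doses have been given. Superposition: Cmin = C₀·(f + f² + … + f^4).
≈ 20.000 × (0.1250 + 0.0156 + 0.0020 + 0.0002) ≈ 20.000 × 0.1428 ≈ 2.856 mg/L.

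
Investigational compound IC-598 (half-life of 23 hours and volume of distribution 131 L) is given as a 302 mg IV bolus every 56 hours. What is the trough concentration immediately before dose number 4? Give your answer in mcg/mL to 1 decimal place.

f = (1/2)^(τ/t½) = (1/2)^(56/23) ≈ 0.1850.
C₀ = D/Vd = 302/131 ≈ 2.305 mcg/mL.
Before the 4th dose, 3 doses have been given. Superposition: Cmin = C₀·(f + f² + … + f^3).
≈ 2.305 × (0.1850 + 0.0342 + 0.0063) ≈ 2.305 × 0.2255 ≈ 0.520 mcg/mL.

0.5 mcg/mL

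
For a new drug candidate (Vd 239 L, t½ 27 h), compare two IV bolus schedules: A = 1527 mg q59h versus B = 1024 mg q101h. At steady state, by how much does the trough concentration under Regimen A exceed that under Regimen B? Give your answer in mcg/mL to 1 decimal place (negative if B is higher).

1.5 mcg/mL

Regimen A: f = (1/2)^(59/27) ≈ 0.2199; Cmin,ss = (1527/239)·f/(1−f) ≈ 1.801 mcg/mL.
Regimen B: f = (1/2)^(101/27) ≈ 0.0748; Cmin,ss = (1024/239)·f/(1−f) ≈ 0.346 mcg/mL.
Difference ≈ 1.801 − 0.346 ≈ 1.455 mcg/mL.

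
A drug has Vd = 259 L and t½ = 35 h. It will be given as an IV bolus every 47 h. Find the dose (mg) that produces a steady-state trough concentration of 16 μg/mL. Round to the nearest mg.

τ/t½ = 47/35 ≈ 1.3429, so f = (1/2)^(47/35) ≈ 0.394239.
Cmin,ss = (D/Vd)·f/(1−f), so D = Cmin,ss·Vd·(1−f)/f.
D = 16 × 259 × (1−f)/f ≈ 16 × 259 × 1.53653 ≈ 6367.38 mg.

6367 mg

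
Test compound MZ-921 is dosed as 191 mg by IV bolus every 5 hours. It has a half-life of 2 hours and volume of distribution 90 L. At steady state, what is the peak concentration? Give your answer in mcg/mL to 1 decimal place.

k = ln2/t½ = ln2/2 ≈ 0.346574 h⁻¹; fraction remaining f = e^(−kτ) = e^(−0.346574×5) ≈ 0.1768.
At steady state, accumulation factor R = 1/(1 − e^(−kτ)) ≈ 1.2148.
Single-dose peak C₀ = D/Vd = 191/90 ≈ 2.122 mcg/mL.
Steady-state peak Cmax,ss = C₀·R ≈ 2.122 × 1.2148 ≈ 2.578 mcg/mL.

2.6 mcg/mL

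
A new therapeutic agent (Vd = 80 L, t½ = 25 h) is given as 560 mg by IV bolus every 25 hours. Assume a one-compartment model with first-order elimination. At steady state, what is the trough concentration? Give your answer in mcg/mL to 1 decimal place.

7.0 mcg/mL

The dosing interval is 1 half-life, so f = 2^(−1) = 0.5.
Accumulation ratio R = 1/(1 − f) = 1/0.5 = 2/1.
Single-dose peak C₀ = D/Vd = 560/80 = 7 mcg/mL.
Steady-state peak Cmax,ss = C₀·R = 7 × 2/1 ≈ 14.000 mcg/mL.
Steady-state trough Cmin,ss = Cmax,ss·f ≈ 14.000 × 0.5 ≈ 7.000 mcg/mL.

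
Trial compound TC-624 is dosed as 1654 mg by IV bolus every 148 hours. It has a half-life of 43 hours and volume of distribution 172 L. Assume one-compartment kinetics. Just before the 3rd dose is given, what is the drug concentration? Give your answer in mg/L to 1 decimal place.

f = (1/2)^(τ/t½) = (1/2)^(148/43) ≈ 0.0920.
C₀ = D/Vd = 1654/172 ≈ 9.616 mg/L.
Before the 3rd dose, 2 doses have been given. Superposition: Cmin = C₀·(f + f²).
≈ 9.616 × (0.0920 + 0.0085) ≈ 9.616 × 0.1005 ≈ 0.966 mg/L.

1.0 mg/L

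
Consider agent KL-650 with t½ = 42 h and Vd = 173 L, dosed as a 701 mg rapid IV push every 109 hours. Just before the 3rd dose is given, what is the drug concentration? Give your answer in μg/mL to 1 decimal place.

0.8 μg/mL

f = (1/2)^(τ/t½) = (1/2)^(109/42) ≈ 0.1655.
C₀ = D/Vd = 701/173 ≈ 4.052 μg/mL.
Before the 3rd dose, 2 doses have been given. Superposition: Cmin = C₀·(f + f²).
≈ 4.052 × (0.1655 + 0.0274) ≈ 4.052 × 0.1929 ≈ 0.782 μg/mL.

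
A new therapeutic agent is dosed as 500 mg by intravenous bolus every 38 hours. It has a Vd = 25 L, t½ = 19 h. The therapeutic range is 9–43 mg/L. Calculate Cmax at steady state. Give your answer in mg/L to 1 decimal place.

26.7 mg/L

The dosing interval is 2 half-lives, so f = 2^(−2) = 0.25.
Accumulation ratio R = 1/(1 − f) = 1/0.75 = 4/3.
Single-dose peak C₀ = D/Vd = 500/25 = 20 mg/L.
Steady-state peak Cmax,ss = C₀·R = 20 × 4/3 ≈ 26.667 mg/L.
Peak 26.7 mg/L vs MTC 43 mg/L: below toxic threshold.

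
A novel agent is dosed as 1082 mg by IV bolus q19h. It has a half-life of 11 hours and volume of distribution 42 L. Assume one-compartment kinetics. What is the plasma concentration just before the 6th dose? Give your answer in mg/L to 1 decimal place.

f = (1/2)^(τ/t½) = (1/2)^(19/11) ≈ 0.3020.
C₀ = D/Vd = 1082/42 ≈ 25.762 mg/L.
Before the 6th dose, 5 doses have been given. Superposition: Cmin = C₀·(f + f² + … + f^5).
≈ 25.762 × (0.3020 + 0.0912 + 0.0275 + 0.0083 + 0.0025) ≈ 25.762 × 0.4315 ≈ 11.116 mg/L.

11.1 mg/L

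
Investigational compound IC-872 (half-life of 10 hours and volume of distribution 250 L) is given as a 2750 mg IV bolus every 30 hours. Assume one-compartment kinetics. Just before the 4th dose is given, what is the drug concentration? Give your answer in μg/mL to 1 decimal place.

f = (1/2)^(τ/t½) = (1/2)^(30/10) ≈ 0.1250.
C₀ = D/Vd = 2750/250 ≈ 11.000 μg/mL.
Before the 4th dose, 3 doses have been given. Superposition: Cmin = C₀·(f + f² + … + f^3).
≈ 11.000 × (0.1250 + 0.0156 + 0.0020) ≈ 11.000 × 0.1426 ≈ 1.569 μg/mL.

1.6 μg/mL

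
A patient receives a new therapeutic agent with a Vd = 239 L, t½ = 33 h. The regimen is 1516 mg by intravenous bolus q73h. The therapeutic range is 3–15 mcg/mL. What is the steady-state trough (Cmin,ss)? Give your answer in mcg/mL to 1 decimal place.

k = ln2/t½ = ln2/33 ≈ 0.021004 h⁻¹; fraction remaining f = e^(−kτ) = e^(−0.021004×73) ≈ 0.2158.
Accumulation ratio R = 1/(1 − f) ≈ 1/0.7842 ≈ 1.2752.
Single-dose peak C₀ = D/Vd = 1516/239 ≈ 6.343 mcg/mL.
Steady-state peak Cmax,ss = C₀·R ≈ 6.343 × 1.2752 ≈ 8.089 mcg/mL.
One interval later, Cmin,ss = Cmax,ss·e^(−kτ) ≈ 8.089 × 0.2158 ≈ 1.746 mcg/mL.
Trough 1.7 mcg/mL vs MEC 3 mcg/mL: subtherapeutic.

1.7 mcg/mL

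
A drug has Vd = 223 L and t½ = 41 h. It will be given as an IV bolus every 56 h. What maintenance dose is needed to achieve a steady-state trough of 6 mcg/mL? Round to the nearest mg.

2110 mg

τ/t½ = 56/41 ≈ 1.3659, so f = (1/2)^(56/41) ≈ 0.388005.
Cmin,ss = (D/Vd)·f/(1−f), so D = Cmin,ss·Vd·(1−f)/f.
D = 6 × 223 × (1−f)/f ≈ 6 × 223 × 1.57729 ≈ 2110.41 mg.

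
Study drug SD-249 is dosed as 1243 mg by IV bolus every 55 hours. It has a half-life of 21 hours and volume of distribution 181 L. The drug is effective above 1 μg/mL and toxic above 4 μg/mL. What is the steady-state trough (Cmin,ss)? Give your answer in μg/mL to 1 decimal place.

1.3 μg/mL

τ/t½ = 55/21 ≈ 2.619, so fraction remaining f = (1/2)^(55/21) ≈ 0.1628.
At steady state, accumulation factor R = 1/(1 − e^(−kτ)) ≈ 1.1945.
Single-dose peak C₀ = D/Vd = 1243/181 ≈ 6.867 μg/mL.
Steady-state peak Cmax,ss = C₀·R ≈ 6.867 × 1.1945 ≈ 8.203 μg/mL.
One interval later, Cmin,ss = Cmax,ss·e^(−kτ) ≈ 8.203 × 0.1628 ≈ 1.335 μg/mL.
Trough 1.3 μg/mL vs MEC 1 μg/mL: adequate.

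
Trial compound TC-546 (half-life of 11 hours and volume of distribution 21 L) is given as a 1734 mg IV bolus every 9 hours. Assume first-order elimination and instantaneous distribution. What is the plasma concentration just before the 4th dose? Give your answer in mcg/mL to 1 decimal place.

88.5 mcg/mL

f = (1/2)^(τ/t½) = (1/2)^(9/11) ≈ 0.5672.
C₀ = D/Vd = 1734/21 ≈ 82.571 mcg/mL.
Before the 4th dose, 3 doses have been given. Superposition: Cmin = C₀·(f + f² + … + f^3).
≈ 82.571 × (0.5672 + 0.3217 + 0.1825) ≈ 82.571 × 1.0714 ≈ 88.467 mcg/mL.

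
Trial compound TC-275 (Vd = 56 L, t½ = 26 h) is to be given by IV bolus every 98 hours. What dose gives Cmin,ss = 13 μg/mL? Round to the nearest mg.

τ/t½ = 98/26 ≈ 3.7692, so f = (1/2)^(98/26) ≈ 0.073341.
Cmin,ss = (D/Vd)·f/(1−f), so D = Cmin,ss·Vd·(1−f)/f.
D = 13 × 56 × (1−f)/f ≈ 13 × 56 × 12.63494 ≈ 9198.24 mg.

9198 mg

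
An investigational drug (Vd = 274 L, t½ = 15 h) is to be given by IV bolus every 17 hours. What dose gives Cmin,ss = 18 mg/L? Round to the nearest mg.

τ/t½ = 17/15 ≈ 1.1333, so f = (1/2)^(17/15) ≈ 0.455861.
Cmin,ss = (D/Vd)·f/(1−f), so D = Cmin,ss·Vd·(1−f)/f.
D = 18 × 274 × (1−f)/f ≈ 18 × 274 × 1.19365 ≈ 5887.08 mg.

5887 mg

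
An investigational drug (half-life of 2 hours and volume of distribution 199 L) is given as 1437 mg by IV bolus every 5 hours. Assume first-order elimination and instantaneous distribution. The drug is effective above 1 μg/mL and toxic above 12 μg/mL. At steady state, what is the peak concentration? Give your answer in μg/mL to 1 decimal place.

k = ln2/t½ = ln2/2 ≈ 0.346574 h⁻¹; fraction remaining f = e^(−kτ) = e^(−0.346574×5) ≈ 0.1768.
At steady state, accumulation factor R = 1/(1 − e^(−kτ)) ≈ 1.2148.
Single-dose peak C₀ = D/Vd = 1437/199 ≈ 7.221 μg/mL.
Steady-state peak Cmax,ss = C₀·R ≈ 7.221 × 1.2148 ≈ 8.772 μg/mL.
Peak 8.8 μg/mL vs MTC 12 μg/mL: below toxic threshold.

8.8 μg/mL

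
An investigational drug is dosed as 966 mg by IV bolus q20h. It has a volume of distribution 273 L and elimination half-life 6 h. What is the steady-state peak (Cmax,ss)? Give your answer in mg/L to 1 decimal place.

3.9 mg/L

τ/t½ = 20/6 ≈ 3.3333, so fraction remaining f = (1/2)^(20/6) ≈ 0.0992.
At steady state, accumulation factor R = 1/(1 − e^(−kτ)) ≈ 1.1101.
Each bolus raises the concentration by D/Vd = 966/273 ≈ 3.538 mg/L.
Cmax,ss = C₀/(1 − f) ≈ 3.538/0.9008 ≈ 3.928 mg/L.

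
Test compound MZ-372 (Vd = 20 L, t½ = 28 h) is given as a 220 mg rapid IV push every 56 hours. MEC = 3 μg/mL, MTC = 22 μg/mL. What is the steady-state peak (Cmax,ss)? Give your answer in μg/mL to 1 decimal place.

14.7 μg/mL

The dosing interval is 2 half-lives, so f = 2^(−2) = 0.25.
Accumulation ratio R = 1/(1 − f) = 1/0.75 = 4/3.
Single-dose peak C₀ = D/Vd = 220/20 = 11 μg/mL.
Steady-state peak Cmax,ss = C₀·R = 11 × 4/3 ≈ 14.667 μg/mL.
Peak 14.7 μg/mL vs MTC 22 μg/mL: below toxic threshold.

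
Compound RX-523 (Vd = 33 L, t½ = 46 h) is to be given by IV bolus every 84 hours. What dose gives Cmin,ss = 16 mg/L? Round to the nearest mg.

τ/t½ = 84/46 ≈ 1.8261, so f = (1/2)^(84/46) ≈ 0.282029.
Cmin,ss = (D/Vd)·f/(1−f), so D = Cmin,ss·Vd·(1−f)/f.
D = 16 × 33 × (1−f)/f ≈ 16 × 33 × 2.54573 ≈ 1344.15 mg.

1344 mg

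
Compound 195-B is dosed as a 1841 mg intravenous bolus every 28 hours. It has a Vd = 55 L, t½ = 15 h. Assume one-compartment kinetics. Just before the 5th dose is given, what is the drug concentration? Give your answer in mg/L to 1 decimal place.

f = (1/2)^(τ/t½) = (1/2)^(28/15) ≈ 0.2742.
C₀ = D/Vd = 1841/55 ≈ 33.473 mg/L.
Before the 5th dose, 4 doses have been given. Superposition: Cmin = C₀·(f + f² + … + f^4).
≈ 33.473 × (0.2742 + 0.0752 + 0.0206 + 0.0057) ≈ 33.473 × 0.3757 ≈ 12.576 mg/L.

12.6 mg/L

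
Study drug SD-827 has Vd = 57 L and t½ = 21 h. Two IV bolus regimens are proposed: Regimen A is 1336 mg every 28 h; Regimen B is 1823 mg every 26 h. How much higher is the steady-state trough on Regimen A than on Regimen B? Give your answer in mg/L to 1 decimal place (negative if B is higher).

Regimen A: f = (1/2)^(28/21) ≈ 0.3969; Cmin,ss = (1336/57)·f/(1−f) ≈ 15.425 mg/L.
Regimen B: f = (1/2)^(26/21) ≈ 0.4239; Cmin,ss = (1823/57)·f/(1−f) ≈ 23.533 mg/L.
Difference ≈ 15.425 − 23.533 ≈ -8.108 mg/L.

-8.1 mg/L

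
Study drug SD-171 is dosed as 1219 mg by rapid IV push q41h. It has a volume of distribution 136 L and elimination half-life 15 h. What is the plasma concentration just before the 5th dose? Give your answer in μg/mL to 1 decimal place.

f = (1/2)^(τ/t½) = (1/2)^(41/15) ≈ 0.1504.
C₀ = D/Vd = 1219/136 ≈ 8.963 μg/mL.
Before the 5th dose, 4 doses have been given. Superposition: Cmin = C₀·(f + f² + … + f^4).
≈ 8.963 × (0.1504 + 0.0226 + 0.0034 + 0.0005) ≈ 8.963 × 0.1769 ≈ 1.586 μg/mL.

1.6 μg/mL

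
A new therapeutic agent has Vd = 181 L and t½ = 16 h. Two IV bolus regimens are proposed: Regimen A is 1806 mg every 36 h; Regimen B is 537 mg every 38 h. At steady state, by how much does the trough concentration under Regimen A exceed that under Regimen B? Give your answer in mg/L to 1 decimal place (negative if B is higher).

1.9 mg/L

Regimen A: f = (1/2)^(36/16) ≈ 0.2102; Cmin,ss = (1806/181)·f/(1−f) ≈ 2.656 mg/L.
Regimen B: f = (1/2)^(38/16) ≈ 0.1928; Cmin,ss = (537/181)·f/(1−f) ≈ 0.709 mg/L.
Difference ≈ 2.656 − 0.709 ≈ 1.947 mg/L.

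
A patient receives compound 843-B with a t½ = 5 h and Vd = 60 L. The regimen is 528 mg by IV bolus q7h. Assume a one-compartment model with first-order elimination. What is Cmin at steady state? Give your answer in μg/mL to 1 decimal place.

Over one 7-h interval, 7/5 ≈ 1.4 half-lives elapse, leaving f ≈ 0.3789 of each dose.
Accumulation ratio R = 1/(1 − f) ≈ 1/0.6211 ≈ 1.6100.
Single-dose peak C₀ = D/Vd = 528/60 ≈ 8.800 μg/mL.
Cmax,ss = C₀/(1 − f) ≈ 8.800/0.6211 ≈ 14.168 μg/mL.
Steady-state trough Cmin,ss = Cmax,ss·f ≈ 14.168 × 0.3789 ≈ 5.368 μg/mL.

5.4 μg/mL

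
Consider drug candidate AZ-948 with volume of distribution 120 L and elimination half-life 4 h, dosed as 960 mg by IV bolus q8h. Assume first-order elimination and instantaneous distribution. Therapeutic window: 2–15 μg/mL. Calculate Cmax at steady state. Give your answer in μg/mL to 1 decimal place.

10.7 μg/mL

The dosing interval is 2 half-lives, so f = 2^(−2) = 0.25.
At steady state, R = 1/(1 − 0.25) = 4/3.
Single-dose peak C₀ = D/Vd = 960/120 = 8 μg/mL.
Steady-state peak Cmax,ss = C₀·R = 8 × 4/3 ≈ 10.667 μg/mL.
Peak 10.7 μg/mL vs MTC 15 μg/mL: below toxic threshold.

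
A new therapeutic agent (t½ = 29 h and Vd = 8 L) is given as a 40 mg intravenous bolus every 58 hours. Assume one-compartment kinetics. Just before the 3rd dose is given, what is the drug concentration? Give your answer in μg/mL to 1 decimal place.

f = (1/2)^(τ/t½) = (1/2)^(58/29) ≈ 0.2500.
C₀ = D/Vd = 40/8 ≈ 5.000 μg/mL.
Before the 3rd dose, 2 doses have been given. Superposition: Cmin = C₀·(f + f²).
≈ 5.000 × (0.2500 + 0.0625) ≈ 5.000 × 0.3125 ≈ 1.562 μg/mL.

1.6 μg/mL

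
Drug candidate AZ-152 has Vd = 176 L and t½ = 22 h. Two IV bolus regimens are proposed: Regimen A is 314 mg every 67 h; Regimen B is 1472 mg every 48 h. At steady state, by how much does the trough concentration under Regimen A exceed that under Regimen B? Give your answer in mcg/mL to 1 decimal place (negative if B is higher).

-2.1 mcg/mL

Regimen A: f = (1/2)^(67/22) ≈ 0.1211; Cmin,ss = (314/176)·f/(1−f) ≈ 0.246 mcg/mL.
Regimen B: f = (1/2)^(48/22) ≈ 0.2204; Cmin,ss = (1472/176)·f/(1−f) ≈ 2.364 mcg/mL.
Difference ≈ 0.246 − 2.364 ≈ -2.118 mcg/mL.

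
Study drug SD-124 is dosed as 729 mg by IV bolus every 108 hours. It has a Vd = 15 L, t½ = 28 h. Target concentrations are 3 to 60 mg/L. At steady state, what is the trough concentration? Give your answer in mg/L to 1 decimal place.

k = ln2/t½ = ln2/28 ≈ 0.024755 h⁻¹; fraction remaining f = e^(−kτ) = e^(−0.024755×108) ≈ 0.0690.
Accumulation ratio R = 1/(1 − f) ≈ 1/0.9310 ≈ 1.0741.
Single-dose peak C₀ = D/Vd = 729/15 ≈ 48.600 mg/L.
Steady-state peak Cmax,ss = C₀·R ≈ 48.600 × 1.0741 ≈ 52.201 mg/L.
One interval later, Cmin,ss = Cmax,ss·e^(−kτ) ≈ 52.201 × 0.0690 ≈ 3.602 mg/L.
Trough 3.6 mg/L vs MEC 3 mg/L: adequate.

3.6 mg/L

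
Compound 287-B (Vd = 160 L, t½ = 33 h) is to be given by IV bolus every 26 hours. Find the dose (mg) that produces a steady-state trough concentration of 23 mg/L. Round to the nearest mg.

τ/t½ = 26/33 ≈ 0.78788, so f = (1/2)^(26/33) ≈ 0.579195.
Cmin,ss = (D/Vd)·f/(1−f), so D = Cmin,ss·Vd·(1−f)/f.
D = 23 × 160 × (1−f)/f ≈ 23 × 160 × 0.72653 ≈ 2673.63 mg.

2674 mg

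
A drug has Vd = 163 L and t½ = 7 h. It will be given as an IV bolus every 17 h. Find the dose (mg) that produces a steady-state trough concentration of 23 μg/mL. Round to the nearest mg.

16434 mg

τ/t½ = 17/7 ≈ 2.4286, so f = (1/2)^(17/7) ≈ 0.185749.
Cmin,ss = (D/Vd)·f/(1−f), so D = Cmin,ss·Vd·(1−f)/f.
D = 23 × 163 × (1−f)/f ≈ 23 × 163 × 4.38361 ≈ 16434.15 mg.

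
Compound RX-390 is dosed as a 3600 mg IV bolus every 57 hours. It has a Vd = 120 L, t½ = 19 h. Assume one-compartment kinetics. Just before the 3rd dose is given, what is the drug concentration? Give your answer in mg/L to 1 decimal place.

f = (1/2)^(τ/t½) = (1/2)^(57/19) ≈ 0.1250.
C₀ = D/Vd = 3600/120 ≈ 30.000 mg/L.
Before the 3rd dose, 2 doses have been given. Superposition: Cmin = C₀·(f + f²).
≈ 30.000 × (0.1250 + 0.0156) ≈ 30.000 × 0.1406 ≈ 4.218 mg/L.

4.2 mg/L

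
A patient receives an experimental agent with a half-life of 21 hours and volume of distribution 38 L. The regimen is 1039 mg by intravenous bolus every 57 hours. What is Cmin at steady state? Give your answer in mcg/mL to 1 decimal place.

4.9 mcg/mL

τ/t½ = 57/21 ≈ 2.7143, so fraction remaining f = (1/2)^(57/21) ≈ 0.1524.
At steady state, accumulation factor R = 1/(1 − e^(−kτ)) ≈ 1.1798.
Each bolus raises the concentration by D/Vd = 1039/38 ≈ 27.342 mcg/mL.
Cmax,ss = C₀/(1 − f) ≈ 27.342/0.8476 ≈ 32.258 mcg/mL.
One interval later, Cmin,ss = Cmax,ss·e^(−kτ) ≈ 32.258 × 0.1524 ≈ 4.916 mcg/mL.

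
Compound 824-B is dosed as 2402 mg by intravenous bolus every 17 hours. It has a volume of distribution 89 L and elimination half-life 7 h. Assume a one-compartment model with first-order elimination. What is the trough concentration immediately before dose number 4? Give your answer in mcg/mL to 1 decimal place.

6.1 mcg/mL

f = (1/2)^(τ/t½) = (1/2)^(17/7) ≈ 0.1857.
C₀ = D/Vd = 2402/89 ≈ 26.989 mcg/mL.
Before the 4th dose, 3 doses have been given. Superposition: Cmin = C₀·(f + f² + … + f^3).
≈ 26.989 × (0.1857 + 0.0345 + 0.0064) ≈ 26.989 × 0.2266 ≈ 6.116 mcg/mL.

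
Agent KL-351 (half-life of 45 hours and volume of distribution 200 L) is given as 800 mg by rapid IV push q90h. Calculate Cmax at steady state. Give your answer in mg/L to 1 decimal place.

τ = 90 h = 2 half-lives, so f = (1/2)^2 = 0.25.
At steady state, R = 1/(1 − 0.25) = 4/3.
Single-dose peak C₀ = D/Vd = 800/200 = 4 mg/L.
Steady-state peak Cmax,ss = C₀·R = 4 × 4/3 ≈ 5.333 mg/L.

5.3 mg/L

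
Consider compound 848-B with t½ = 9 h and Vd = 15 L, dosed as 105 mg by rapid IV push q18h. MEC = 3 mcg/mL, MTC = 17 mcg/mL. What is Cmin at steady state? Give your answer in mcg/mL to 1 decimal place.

τ = 18 h = 2 half-lives, so f = (1/2)^2 = 0.25.
Accumulation ratio R = 1/(1 − f) = 1/0.75 = 4/3.
Single-dose peak C₀ = D/Vd = 105/15 = 7 mcg/mL.
Steady-state peak Cmax,ss = C₀·R = 7 × 4/3 ≈ 9.333 mcg/mL.
Steady-state trough Cmin,ss = Cmax,ss·f ≈ 9.333 × 0.25 ≈ 2.333 mcg/mL.
Trough 2.3 mcg/mL vs MEC 3 mcg/mL: subtherapeutic.

2.3 mcg/mL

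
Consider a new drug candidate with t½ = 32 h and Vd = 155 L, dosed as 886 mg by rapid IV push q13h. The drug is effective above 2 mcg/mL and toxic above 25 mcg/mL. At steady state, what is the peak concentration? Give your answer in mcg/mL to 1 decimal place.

Over one 13-h interval, 13/32 ≈ 0.40625 half-lives elapse, leaving f ≈ 0.7546 of each dose.
Accumulation ratio R = 1/(1 − f) ≈ 1/0.2454 ≈ 4.0750.
Each bolus raises the concentration by D/Vd = 886/155 ≈ 5.716 mcg/mL.
Steady-state peak Cmax,ss = C₀·R ≈ 5.716 × 4.0750 ≈ 23.293 mcg/mL.
Peak 23.3 mcg/mL vs MTC 25 mcg/mL: below toxic threshold.

23.3 mcg/mL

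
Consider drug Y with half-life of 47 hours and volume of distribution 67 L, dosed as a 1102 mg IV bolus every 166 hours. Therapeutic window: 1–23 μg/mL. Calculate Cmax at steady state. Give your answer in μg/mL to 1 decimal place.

Over one 166-h interval, 166/47 ≈ 3.5319 half-lives elapse, leaving f ≈ 0.0865 of each dose.
Accumulation ratio R = 1/(1 − f) ≈ 1/0.9135 ≈ 1.0947.
Single-dose peak C₀ = D/Vd = 1102/67 ≈ 16.448 μg/mL.
Cmax,ss = C₀/(1 − f) ≈ 16.448/0.9135 ≈ 18.005 μg/mL.
Peak 18.0 μg/mL vs MTC 23 μg/mL: below toxic threshold.

18.0 μg/mL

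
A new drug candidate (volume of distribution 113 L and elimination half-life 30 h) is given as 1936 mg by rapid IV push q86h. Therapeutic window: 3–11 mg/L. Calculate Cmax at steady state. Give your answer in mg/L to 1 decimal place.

19.9 mg/L

τ/t½ = 86/30 ≈ 2.8667, so fraction remaining f = (1/2)^(86/30) ≈ 0.1371.
At steady state, accumulation factor R = 1/(1 − e^(−kτ)) ≈ 1.1589.
Each bolus raises the concentration by D/Vd = 1936/113 ≈ 17.133 mg/L.
Steady-state peak Cmax,ss = C₀·R ≈ 17.133 × 1.1589 ≈ 19.855 mg/L.
Peak 19.9 mg/L vs MTC 11 mg/L: exceeds toxic threshold.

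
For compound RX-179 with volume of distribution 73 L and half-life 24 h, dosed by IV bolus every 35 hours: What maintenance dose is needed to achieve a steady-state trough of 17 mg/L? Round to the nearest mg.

2169 mg

τ/t½ = 35/24 ≈ 1.4583, so f = (1/2)^(35/24) ≈ 0.363913.
Cmin,ss = (D/Vd)·f/(1−f), so D = Cmin,ss·Vd·(1−f)/f.
D = 17 × 73 × (1−f)/f ≈ 17 × 73 × 1.74791 ≈ 2169.16 mg.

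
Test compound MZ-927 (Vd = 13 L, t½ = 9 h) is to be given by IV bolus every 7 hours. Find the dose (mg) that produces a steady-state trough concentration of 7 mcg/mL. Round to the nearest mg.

τ/t½ = 7/9 ≈ 0.77778, so f = (1/2)^(7/9) ≈ 0.583265.
Cmin,ss = (D/Vd)·f/(1−f), so D = Cmin,ss·Vd·(1−f)/f.
D = 7 × 13 × (1−f)/f ≈ 7 × 13 × 0.71449 ≈ 65.02 mg.

65 mg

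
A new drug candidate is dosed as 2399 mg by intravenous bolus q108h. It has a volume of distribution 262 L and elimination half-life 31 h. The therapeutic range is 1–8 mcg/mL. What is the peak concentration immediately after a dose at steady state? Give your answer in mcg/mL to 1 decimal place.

10.1 mcg/mL

Over one 108-h interval, 108/31 ≈ 3.4839 half-lives elapse, leaving f ≈ 0.0894 of each dose.
At steady state, accumulation factor R = 1/(1 − e^(−kτ)) ≈ 1.0982.
Single-dose peak C₀ = D/Vd = 2399/262 ≈ 9.156 mcg/mL.
Steady-state peak Cmax,ss = C₀·R ≈ 9.156 × 1.0982 ≈ 10.055 mcg/mL.
Peak 10.1 mcg/mL vs MTC 8 mcg/mL: exceeds toxic threshold.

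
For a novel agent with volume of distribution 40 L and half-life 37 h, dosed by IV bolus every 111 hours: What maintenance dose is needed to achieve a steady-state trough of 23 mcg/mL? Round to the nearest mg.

6440 mg

τ/t½ = 111/37 ≈ 3, so f = (1/2)^(111/37) ≈ 0.125000.
Cmin,ss = (D/Vd)·f/(1−f), so D = Cmin,ss·Vd·(1−f)/f.
D = 23 × 40 × (1−f)/f ≈ 23 × 40 × 7.00000 ≈ 6440.00 mg.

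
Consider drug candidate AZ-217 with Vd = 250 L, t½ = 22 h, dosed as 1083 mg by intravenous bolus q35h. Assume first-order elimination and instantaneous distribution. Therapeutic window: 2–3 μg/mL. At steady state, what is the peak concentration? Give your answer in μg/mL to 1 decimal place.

6.5 μg/mL

Over one 35-h interval, 35/22 ≈ 1.5909 half-lives elapse, leaving f ≈ 0.3320 of each dose.
Accumulation ratio R = 1/(1 − f) ≈ 1/0.6680 ≈ 1.4970.
Each bolus raises the concentration by D/Vd = 1083/250 ≈ 4.332 μg/mL.
Steady-state peak Cmax,ss = C₀·R ≈ 4.332 × 1.4970 ≈ 6.485 μg/mL.
Peak 6.5 μg/mL vs MTC 3 μg/mL: exceeds toxic threshold.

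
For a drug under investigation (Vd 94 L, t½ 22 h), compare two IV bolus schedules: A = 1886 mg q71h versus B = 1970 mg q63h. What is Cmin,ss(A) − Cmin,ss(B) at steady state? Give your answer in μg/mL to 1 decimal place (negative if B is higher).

Regimen A: f = (1/2)^(71/22) ≈ 0.1068; Cmin,ss = (1886/94)·f/(1−f) ≈ 2.399 μg/mL.
Regimen B: f = (1/2)^(63/22) ≈ 0.1374; Cmin,ss = (1970/94)·f/(1−f) ≈ 3.338 μg/mL.
Difference ≈ 2.399 − 3.338 ≈ -0.939 μg/mL.

-0.9 μg/mL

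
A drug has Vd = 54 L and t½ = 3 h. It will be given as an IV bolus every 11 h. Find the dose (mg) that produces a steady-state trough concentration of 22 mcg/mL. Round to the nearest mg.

τ/t½ = 11/3 ≈ 3.6667, so f = (1/2)^(11/3) ≈ 0.078745.
Cmin,ss = (D/Vd)·f/(1−f), so D = Cmin,ss·Vd·(1−f)/f.
D = 22 × 54 × (1−f)/f ≈ 22 × 54 × 11.69922 ≈ 13898.67 mg.

13899 mg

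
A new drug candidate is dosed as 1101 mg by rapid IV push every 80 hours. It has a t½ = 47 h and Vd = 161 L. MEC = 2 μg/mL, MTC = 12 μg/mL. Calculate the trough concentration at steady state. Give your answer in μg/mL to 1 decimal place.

3.0 μg/mL

k = ln2/t½ = ln2/47 ≈ 0.014748 h⁻¹; fraction remaining f = e^(−kτ) = e^(−0.014748×80) ≈ 0.3073.
Single-dose peak C₀ = D/Vd = 1101/161 ≈ 6.839 μg/mL.
Steady-state trough Cmin,ss = C₀·f/(1−f) ≈ 6.839 × 0.3073/0.6927 ≈ 3.034 μg/mL.
Trough 3.0 μg/mL vs MEC 2 μg/mL: adequate.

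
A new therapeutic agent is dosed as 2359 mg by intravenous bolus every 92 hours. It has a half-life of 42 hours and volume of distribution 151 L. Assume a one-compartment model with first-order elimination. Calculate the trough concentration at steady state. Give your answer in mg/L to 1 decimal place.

k = ln2/t½ = ln2/42 ≈ 0.016504 h⁻¹; fraction remaining f = e^(−kτ) = e^(−0.016504×92) ≈ 0.2191.
Accumulation ratio R = 1/(1 − f) ≈ 1/0.7809 ≈ 1.2806.
Single-dose peak C₀ = D/Vd = 2359/151 ≈ 15.623 mg/L.
Cmax,ss = C₀/(1 − f) ≈ 15.623/0.7809 ≈ 20.006 mg/L.
One interval later, Cmin,ss = Cmax,ss·e^(−kτ) ≈ 20.006 × 0.2191 ≈ 4.383 mg/L.

4.4 mg/L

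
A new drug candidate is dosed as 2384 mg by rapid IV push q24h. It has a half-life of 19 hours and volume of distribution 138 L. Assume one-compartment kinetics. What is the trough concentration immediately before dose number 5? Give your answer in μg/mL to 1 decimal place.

12.0 μg/mL

f = (1/2)^(τ/t½) = (1/2)^(24/19) ≈ 0.4166.
C₀ = D/Vd = 2384/138 ≈ 17.275 μg/mL.
Before the 5th dose, 4 doses have been given. Superposition: Cmin = C₀·(f + f² + … + f^4).
≈ 17.275 × (0.4166 + 0.1736 + 0.0723 + 0.0301) ≈ 17.275 × 0.6926 ≈ 11.965 μg/mL.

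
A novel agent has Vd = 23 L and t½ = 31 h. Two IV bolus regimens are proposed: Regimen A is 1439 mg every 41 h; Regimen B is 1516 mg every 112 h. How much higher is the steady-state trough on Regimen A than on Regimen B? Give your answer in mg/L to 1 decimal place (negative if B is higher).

35.8 mg/L

Regimen A: f = (1/2)^(41/31) ≈ 0.3998; Cmin,ss = (1439/23)·f/(1−f) ≈ 41.675 mg/L.
Regimen B: f = (1/2)^(112/31) ≈ 0.0817; Cmin,ss = (1516/23)·f/(1−f) ≈ 5.864 mg/L.
Difference ≈ 41.675 − 5.864 ≈ 35.811 mg/L.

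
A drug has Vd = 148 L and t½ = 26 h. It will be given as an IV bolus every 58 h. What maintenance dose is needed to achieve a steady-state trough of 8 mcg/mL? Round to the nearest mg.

4374 mg

τ/t½ = 58/26 ≈ 2.2308, so f = (1/2)^(58/26) ≈ 0.213045.
Cmin,ss = (D/Vd)·f/(1−f), so D = Cmin,ss·Vd·(1−f)/f.
D = 8 × 148 × (1−f)/f ≈ 8 × 148 × 3.69384 ≈ 4373.51 mg.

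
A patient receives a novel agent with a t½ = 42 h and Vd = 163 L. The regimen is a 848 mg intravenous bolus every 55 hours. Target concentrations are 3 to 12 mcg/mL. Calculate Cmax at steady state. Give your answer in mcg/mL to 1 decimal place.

τ/t½ = 55/42 ≈ 1.3095, so fraction remaining f = (1/2)^(55/42) ≈ 0.4035.
Accumulation ratio R = 1/(1 − f) ≈ 1/0.5965 ≈ 1.6764.
Each bolus raises the concentration by D/Vd = 848/163 ≈ 5.202 mcg/mL.
Steady-state peak Cmax,ss = C₀·R ≈ 5.202 × 1.6764 ≈ 8.721 mcg/mL.
Peak 8.7 mcg/mL vs MTC 12 mcg/mL: below toxic threshold.

8.7 mcg/mL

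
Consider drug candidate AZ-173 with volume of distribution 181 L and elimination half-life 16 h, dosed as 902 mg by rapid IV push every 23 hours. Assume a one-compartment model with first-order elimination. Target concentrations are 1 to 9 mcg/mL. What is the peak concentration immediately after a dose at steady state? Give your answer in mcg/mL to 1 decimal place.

7.9 mcg/mL

τ/t½ = 23/16 ≈ 1.4375, so fraction remaining f = (1/2)^(23/16) ≈ 0.3692.
Accumulation ratio R = 1/(1 − f) ≈ 1/0.6308 ≈ 1.5853.
Single-dose peak C₀ = D/Vd = 902/181 ≈ 4.983 mcg/mL.
Cmax,ss = C₀/(1 − f) ≈ 4.983/0.6308 ≈ 7.899 mcg/mL.
Peak 7.9 mcg/mL vs MTC 9 mcg/mL: below toxic threshold.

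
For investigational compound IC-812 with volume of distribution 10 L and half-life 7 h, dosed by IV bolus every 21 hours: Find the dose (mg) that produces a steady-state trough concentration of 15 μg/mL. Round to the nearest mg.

τ/t½ = 21/7 ≈ 3, so f = (1/2)^(21/7) ≈ 0.125000.
Cmin,ss = (D/Vd)·f/(1−f), so D = Cmin,ss·Vd·(1−f)/f.
D = 15 × 10 × (1−f)/f ≈ 15 × 10 × 7.00000 ≈ 1050.00 mg.

1050 mg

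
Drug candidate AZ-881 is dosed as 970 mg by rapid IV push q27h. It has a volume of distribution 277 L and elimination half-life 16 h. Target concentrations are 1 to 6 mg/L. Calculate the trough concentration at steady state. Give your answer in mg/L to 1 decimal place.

1.6 mg/L

τ/t½ = 27/16 ≈ 1.6875, so fraction remaining f = (1/2)^(27/16) ≈ 0.3105.
Each bolus raises the concentration by D/Vd = 970/277 ≈ 3.502 mg/L.
Steady-state trough Cmin,ss = C₀·f/(1−f) ≈ 3.502 × 0.3105/0.6895 ≈ 1.577 mg/L.
Trough 1.6 mg/L vs MEC 1 mg/L: adequate.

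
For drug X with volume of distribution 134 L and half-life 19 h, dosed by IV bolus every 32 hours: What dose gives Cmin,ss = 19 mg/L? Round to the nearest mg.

τ/t½ = 32/19 ≈ 1.6842, so f = (1/2)^(32/19) ≈ 0.311173.
Cmin,ss = (D/Vd)·f/(1−f), so D = Cmin,ss·Vd·(1−f)/f.
D = 19 × 134 × (1−f)/f ≈ 19 × 134 × 2.21365 ≈ 5635.95 mg.

5636 mg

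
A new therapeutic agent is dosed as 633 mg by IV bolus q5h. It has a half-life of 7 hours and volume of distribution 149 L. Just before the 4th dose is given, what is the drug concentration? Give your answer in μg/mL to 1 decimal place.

f = (1/2)^(τ/t½) = (1/2)^(5/7) ≈ 0.6095.
C₀ = D/Vd = 633/149 ≈ 4.248 μg/mL.
Before the 4th dose, 3 doses have been given. Superposition: Cmin = C₀·(f + f² + … + f^3).
≈ 4.248 × (0.6095 + 0.3715 + 0.2264) ≈ 4.248 × 1.2074 ≈ 5.129 μg/mL.

5.1 μg/mL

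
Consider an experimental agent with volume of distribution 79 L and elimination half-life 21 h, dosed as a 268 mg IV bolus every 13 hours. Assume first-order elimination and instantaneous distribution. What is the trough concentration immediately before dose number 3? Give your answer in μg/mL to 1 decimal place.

3.6 μg/mL

f = (1/2)^(τ/t½) = (1/2)^(13/21) ≈ 0.6511.
C₀ = D/Vd = 268/79 ≈ 3.392 μg/mL.
Before the 3rd dose, 2 doses have been given. Superposition: Cmin = C₀·(f + f²).
≈ 3.392 × (0.6511 + 0.4239) ≈ 3.392 × 1.0750 ≈ 3.646 μg/mL.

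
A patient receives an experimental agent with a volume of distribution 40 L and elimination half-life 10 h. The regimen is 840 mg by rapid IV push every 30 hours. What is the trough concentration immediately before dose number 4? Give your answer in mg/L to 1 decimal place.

3.0 mg/L

f = (1/2)^(τ/t½) = (1/2)^(30/10) ≈ 0.1250.
C₀ = D/Vd = 840/40 ≈ 21.000 mg/L.
Before the 4th dose, 3 doses have been given. Superposition: Cmin = C₀·(f + f² + … + f^3).
≈ 21.000 × (0.1250 + 0.0156 + 0.0020) ≈ 21.000 × 0.1426 ≈ 2.995 mg/L.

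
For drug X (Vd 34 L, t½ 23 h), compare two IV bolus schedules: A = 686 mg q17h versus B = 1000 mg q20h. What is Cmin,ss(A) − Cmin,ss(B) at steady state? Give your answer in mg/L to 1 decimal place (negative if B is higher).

-5.4 mg/L

Regimen A: f = (1/2)^(17/23) ≈ 0.5991; Cmin,ss = (686/34)·f/(1−f) ≈ 30.151 mg/L.
Regimen B: f = (1/2)^(20/23) ≈ 0.5473; Cmin,ss = (1000/34)·f/(1−f) ≈ 35.558 mg/L.
Difference ≈ 30.151 − 35.558 ≈ -5.407 mg/L.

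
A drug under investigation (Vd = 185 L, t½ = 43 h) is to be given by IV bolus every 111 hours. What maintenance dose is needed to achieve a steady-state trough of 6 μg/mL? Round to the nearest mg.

5534 mg

τ/t½ = 111/43 ≈ 2.5814, so f = (1/2)^(111/43) ≈ 0.167079.
Cmin,ss = (D/Vd)·f/(1−f), so D = Cmin,ss·Vd·(1−f)/f.
D = 6 × 185 × (1−f)/f ≈ 6 × 185 × 4.98519 ≈ 5533.56 mg.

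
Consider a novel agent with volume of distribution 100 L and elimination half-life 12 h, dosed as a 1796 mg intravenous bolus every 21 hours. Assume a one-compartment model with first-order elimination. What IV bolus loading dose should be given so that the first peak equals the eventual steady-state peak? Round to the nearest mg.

2556 mg

f = (1/2)^(21/12) ≈ 0.297302; accumulation ratio R = 1/(1−f) ≈ 1.42309.
Loading dose to hit Cmax,ss on first dose: D_load = D_maint·R ≈ 1796 × 1.42309 ≈ 2555.87 mg.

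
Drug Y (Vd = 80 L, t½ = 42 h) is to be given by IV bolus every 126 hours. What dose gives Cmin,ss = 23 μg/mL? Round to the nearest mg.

12880 mg

τ/t½ = 126/42 ≈ 3, so f = (1/2)^(126/42) ≈ 0.125000.
Cmin,ss = (D/Vd)·f/(1−f), so D = Cmin,ss·Vd·(1−f)/f.
D = 23 × 80 × (1−f)/f ≈ 23 × 80 × 7.00000 ≈ 12880.00 mg.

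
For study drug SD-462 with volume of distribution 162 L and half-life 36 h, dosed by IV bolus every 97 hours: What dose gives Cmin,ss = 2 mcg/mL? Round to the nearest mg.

1773 mg

τ/t½ = 97/36 ≈ 2.6944, so f = (1/2)^(97/36) ≈ 0.154487.
Cmin,ss = (D/Vd)·f/(1−f), so D = Cmin,ss·Vd·(1−f)/f.
D = 2 × 162 × (1−f)/f ≈ 2 × 162 × 5.47304 ≈ 1773.26 mg.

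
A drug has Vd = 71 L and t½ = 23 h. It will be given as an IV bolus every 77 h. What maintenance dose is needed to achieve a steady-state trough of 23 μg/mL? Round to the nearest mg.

τ/t½ = 77/23 ≈ 3.3478, so f = (1/2)^(77/23) ≈ 0.098221.
Cmin,ss = (D/Vd)·f/(1−f), so D = Cmin,ss·Vd·(1−f)/f.
D = 23 × 71 × (1−f)/f ≈ 23 × 71 × 9.18112 ≈ 14992.77 mg.

14993 mg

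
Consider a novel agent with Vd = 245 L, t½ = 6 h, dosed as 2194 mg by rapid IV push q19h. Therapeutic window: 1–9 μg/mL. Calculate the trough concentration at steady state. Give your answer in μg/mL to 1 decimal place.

τ/t½ = 19/6 ≈ 3.1667, so fraction remaining f = (1/2)^(19/6) ≈ 0.1114.
Accumulation ratio R = 1/(1 − f) ≈ 1/0.8886 ≈ 1.1254.
Each bolus raises the concentration by D/Vd = 2194/245 ≈ 8.955 μg/mL.
Steady-state peak Cmax,ss = C₀·R ≈ 8.955 × 1.1254 ≈ 10.078 μg/mL.
Steady-state trough Cmin,ss = Cmax,ss·f ≈ 10.078 × 0.1114 ≈ 1.123 μg/mL.
Trough 1.1 μg/mL vs MEC 1 μg/mL: adequate.

1.1 μg/mL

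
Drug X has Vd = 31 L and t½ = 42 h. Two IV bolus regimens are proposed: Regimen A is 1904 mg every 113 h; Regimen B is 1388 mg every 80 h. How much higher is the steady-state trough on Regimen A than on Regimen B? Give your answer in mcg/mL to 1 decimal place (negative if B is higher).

Regimen A: f = (1/2)^(113/42) ≈ 0.1549; Cmin,ss = (1904/31)·f/(1−f) ≈ 11.258 mcg/mL.
Regimen B: f = (1/2)^(80/42) ≈ 0.2671; Cmin,ss = (1388/31)·f/(1−f) ≈ 16.318 mcg/mL.
Difference ≈ 11.258 − 16.318 ≈ -5.060 mcg/mL.

-5.1 mcg/mL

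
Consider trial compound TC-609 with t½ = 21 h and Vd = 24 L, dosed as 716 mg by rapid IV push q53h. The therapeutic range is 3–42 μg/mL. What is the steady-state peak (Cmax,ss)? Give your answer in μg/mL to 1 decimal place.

36.1 μg/mL

k = ln2/t½ = ln2/21 ≈ 0.033007 h⁻¹; fraction remaining f = e^(−kτ) = e^(−0.033007×53) ≈ 0.1739.
At steady state, accumulation factor R = 1/(1 − e^(−kτ)) ≈ 1.2105.
Each bolus raises the concentration by D/Vd = 716/24 ≈ 29.833 μg/mL.
Steady-state peak Cmax,ss = C₀·R ≈ 29.833 × 1.2105 ≈ 36.113 μg/mL.
Peak 36.1 μg/mL vs MTC 42 μg/mL: below toxic threshold.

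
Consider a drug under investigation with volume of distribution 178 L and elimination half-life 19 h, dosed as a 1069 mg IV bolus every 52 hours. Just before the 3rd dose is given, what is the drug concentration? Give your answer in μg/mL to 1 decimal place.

f = (1/2)^(τ/t½) = (1/2)^(52/19) ≈ 0.1500.
C₀ = D/Vd = 1069/178 ≈ 6.006 μg/mL.
Before the 3rd dose, 2 doses have been given. Superposition: Cmin = C₀·(f + f²).
≈ 6.006 × (0.1500 + 0.0225) ≈ 6.006 × 0.1725 ≈ 1.036 μg/mL.

1.0 μg/mL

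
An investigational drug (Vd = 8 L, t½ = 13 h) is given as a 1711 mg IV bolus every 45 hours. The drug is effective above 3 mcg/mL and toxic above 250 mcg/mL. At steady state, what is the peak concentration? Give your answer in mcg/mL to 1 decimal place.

Over one 45-h interval, 45/13 ≈ 3.4615 half-lives elapse, leaving f ≈ 0.0908 of each dose.
At steady state, accumulation factor R = 1/(1 − e^(−kτ)) ≈ 1.0999.
Each bolus raises the concentration by D/Vd = 1711/8 ≈ 213.875 mcg/mL.
Steady-state peak Cmax,ss = C₀·R ≈ 213.875 × 1.0999 ≈ 235.241 mcg/mL.
Peak 235.2 mcg/mL vs MTC 250 mcg/mL: below toxic threshold.

235.2 mcg/mL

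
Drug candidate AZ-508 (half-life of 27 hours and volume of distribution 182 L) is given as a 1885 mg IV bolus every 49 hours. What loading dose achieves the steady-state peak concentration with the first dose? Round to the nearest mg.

f = (1/2)^(49/27) ≈ 0.284241; accumulation ratio R = 1/(1−f) ≈ 1.39712.
Loading dose to hit Cmax,ss on first dose: D_load = D_maint·R ≈ 1885 × 1.39712 ≈ 2633.57 mg.

2634 mg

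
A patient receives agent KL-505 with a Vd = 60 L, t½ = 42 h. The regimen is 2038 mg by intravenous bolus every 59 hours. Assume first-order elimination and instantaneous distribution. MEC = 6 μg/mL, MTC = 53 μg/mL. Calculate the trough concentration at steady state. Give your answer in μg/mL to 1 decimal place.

k = ln2/t½ = ln2/42 ≈ 0.016504 h⁻¹; fraction remaining f = e^(−kτ) = e^(−0.016504×59) ≈ 0.3777.
Single-dose peak C₀ = D/Vd = 2038/60 ≈ 33.967 μg/mL.
Steady-state trough Cmin,ss = C₀·f/(1−f) ≈ 33.967 × 0.3777/0.6223 ≈ 20.616 μg/mL.
Trough 20.6 μg/mL vs MEC 6 μg/mL: adequate.

20.6 μg/mL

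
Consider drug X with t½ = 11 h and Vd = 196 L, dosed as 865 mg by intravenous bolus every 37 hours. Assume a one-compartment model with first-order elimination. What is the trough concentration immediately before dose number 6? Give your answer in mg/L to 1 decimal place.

f = (1/2)^(τ/t½) = (1/2)^(37/11) ≈ 0.0972.
C₀ = D/Vd = 865/196 ≈ 4.413 mg/L.
Before the 6th dose, 5 doses have been given. Superposition: Cmin = C₀·(f + f² + … + f^5).
≈ 4.413 × (0.0972 + 0.0094 + 0.0009 + 0.0001 + 0.0000) ≈ 4.413 × 0.1076 ≈ 0.475 mg/L.

0.5 mg/L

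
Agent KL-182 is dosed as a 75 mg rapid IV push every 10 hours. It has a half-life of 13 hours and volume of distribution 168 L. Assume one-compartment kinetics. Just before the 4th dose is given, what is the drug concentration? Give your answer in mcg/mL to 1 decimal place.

0.5 mcg/mL

f = (1/2)^(τ/t½) = (1/2)^(10/13) ≈ 0.5867.
C₀ = D/Vd = 75/168 ≈ 0.446 mcg/mL.
Before the 4th dose, 3 doses have been given. Superposition: Cmin = C₀·(f + f² + … + f^3).
≈ 0.446 × (0.5867 + 0.3442 + 0.2020) ≈ 0.446 × 1.1329 ≈ 0.505 mcg/mL.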